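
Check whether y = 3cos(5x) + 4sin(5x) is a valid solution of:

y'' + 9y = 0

Verification:
y'' = -75cos(5x) - 100sin(5x)
y'' + 9y ≠ 0 (frequency mismatch: got 25 instead of 9)

No, it is not a solution.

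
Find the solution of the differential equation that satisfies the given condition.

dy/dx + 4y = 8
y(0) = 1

General solution: y = 2 + Ce^(-4x)
Applying y(0) = 1: C = 1 - 2 = -1
Particular solution: y = 2 - e^(-4x)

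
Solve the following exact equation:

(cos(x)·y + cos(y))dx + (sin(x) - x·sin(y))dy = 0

Verify exactness: ∂M/∂y = ∂N/∂x ✓
Find F(x,y) such that ∂F/∂x = M, ∂F/∂y = N
Solution: sin(x)·y + x·cos(y) = C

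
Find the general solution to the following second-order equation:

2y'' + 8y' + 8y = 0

Characteristic equation: 2r² + 8r + 8 = 0
Divide by 2: r² + 4r + 4 = 0
Factored: (r + 2)² = 0
Repeated root: r = -2
General solution: y = (C₁ + C₂x)e^(-2x)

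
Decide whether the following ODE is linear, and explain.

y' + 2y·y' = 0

Nonlinear (product y·y')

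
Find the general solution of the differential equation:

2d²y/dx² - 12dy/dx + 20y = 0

Characteristic equation: 2r² - 12r + 20 = 0
Divide by 2: r² - 6r + 10 = 0
Roots: r = 3 ± i (complex conjugates)
General solution: y = e^(3x)(C₁cos(x) + C₂sin(x))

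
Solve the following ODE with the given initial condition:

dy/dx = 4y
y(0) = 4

General solution: y = Ce^(4x)
Applying IC y(0) = 4:
Particular solution: y = 4e^(4x)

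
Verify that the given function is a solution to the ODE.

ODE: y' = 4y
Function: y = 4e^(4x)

Verification:
y = 4e^(4x)
y' = 16e^(4x)
4y = 16e^(4x)
y' = 4y ✓

Yes, it is a solution.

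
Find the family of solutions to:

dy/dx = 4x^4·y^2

Separating variables and integrating:
-1/y = 4x^5/5 + C

General solution: y^-1 = (-4/5)x^5 + C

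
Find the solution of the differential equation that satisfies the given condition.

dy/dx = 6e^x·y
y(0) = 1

General solution: y = Ce^(6e^x)
Applying IC y(0) = 1:
Particular solution: y = e^(6(e^x - 1))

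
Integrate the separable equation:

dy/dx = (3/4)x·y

Separating variables and integrating:
ln|y| = 3x^2/8 + C

General solution: y = Ce^(3x^2/8)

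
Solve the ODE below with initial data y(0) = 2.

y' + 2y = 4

General solution: y = 2 + Ce^(-2x)
Applying y(0) = 2: C = 2 - 2 = 0
Particular solution: y = 2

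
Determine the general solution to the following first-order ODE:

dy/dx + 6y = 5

Using integrating factor method:

General solution: y = 5/6 + Ce^(-6x)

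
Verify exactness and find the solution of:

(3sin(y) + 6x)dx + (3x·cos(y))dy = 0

Verify exactness: ∂M/∂y = ∂N/∂x ✓
Find F(x,y) such that ∂F/∂x = M, ∂F/∂y = N
Solution: 3x·sin(y) + 3x² = C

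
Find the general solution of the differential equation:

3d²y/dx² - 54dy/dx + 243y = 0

Characteristic equation: 3r² - 54r + 243 = 0
Divide by 3: r² - 18r + 81 = 0
Factored: (r - 9)² = 0
Repeated root: r = 9
General solution: y = (C₁ + C₂x)e^(9x)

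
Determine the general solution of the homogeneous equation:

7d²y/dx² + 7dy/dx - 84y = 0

Characteristic equation: 7r² + 7r - 84 = 0
Divide by 7: r² + r - 12 = 0
Roots: r = 3, -4 (distinct real)
General solution: y = C₁e^(3x) + C₂e^(-4x)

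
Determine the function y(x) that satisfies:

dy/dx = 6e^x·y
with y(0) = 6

General solution: y = Ce^(6e^x)
Applying IC y(0) = 6:
Particular solution: y = 6e^(6(e^x - 1))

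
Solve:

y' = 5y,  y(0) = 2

General solution: y = Ce^(5x)
Applying IC y(0) = 2:
Particular solution: y = 2e^(5x)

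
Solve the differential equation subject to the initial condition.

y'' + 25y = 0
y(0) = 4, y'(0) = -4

General solution: y = C₁cos(5x) + C₂sin(5x)
Complex roots r = ±5i
Applying ICs: C₁ = 4, C₂ = -4/5
Particular solution: y = 4cos(5x) - (4/5)sin(5x)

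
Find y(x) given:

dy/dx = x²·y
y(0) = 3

General solution: y = Ce^(x³/3)
Applying IC y(0) = 3:
Particular solution: y = 3e^(x³/3)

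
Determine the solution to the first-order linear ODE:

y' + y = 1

Using integrating factor method:

General solution: y = 1 + Ce^(-x)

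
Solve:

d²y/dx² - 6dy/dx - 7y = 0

Characteristic equation: r² - 6r - 7 = 0
Roots: r = 7, -1 (distinct real)
General solution: y = C₁e^(7x) + C₂e^(-x)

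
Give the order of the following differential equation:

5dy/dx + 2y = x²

The order is 1 (highest derivative is of order 1).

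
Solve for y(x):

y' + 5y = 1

Using integrating factor method:

General solution: y = 1/5 + Ce^(-5x)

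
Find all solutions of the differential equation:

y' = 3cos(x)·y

Separating variables and integrating:
ln|y| = 3sin(x) + C

General solution: y = Ce^(3sin(x))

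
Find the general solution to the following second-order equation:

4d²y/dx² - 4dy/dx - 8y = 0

Characteristic equation: 4r² - 4r - 8 = 0
Divide by 4: r² - r - 2 = 0
Roots: r = 2, -1 (distinct real)
General solution: y = C₁e^(2x) + C₂e^(-x)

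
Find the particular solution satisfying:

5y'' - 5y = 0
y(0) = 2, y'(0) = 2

General solution: y = C₁e^x + C₂e^(-x)
Applying ICs: C₁ = 2, C₂ = 0
Particular solution: y = 2e^x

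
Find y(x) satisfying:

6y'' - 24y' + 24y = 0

Characteristic equation: 6r² - 24r + 24 = 0
Divide by 6: r² - 4r + 4 = 0
Factored: (r - 2)² = 0
Repeated root: r = 2
General solution: y = (C₁ + C₂x)e^(2x)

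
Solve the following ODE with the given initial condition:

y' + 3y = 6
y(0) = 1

General solution: y = 2 + Ce^(-3x)
Applying y(0) = 1: C = 1 - 2 = -1
Particular solution: y = 2 - e^(-3x)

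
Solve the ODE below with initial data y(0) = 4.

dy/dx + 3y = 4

General solution: y = 4/3 + Ce^(-3x)
Applying y(0) = 4: C = 4 - 4/3 = 8/3
Particular solution: y = 4/3 + (8/3)e^(-3x)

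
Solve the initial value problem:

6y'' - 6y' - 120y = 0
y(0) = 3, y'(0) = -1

General solution: y = C₁e^(5x) + C₂e^(-4x)
Applying ICs: C₁ = 11/9, C₂ = 16/9
Particular solution: y = (11/9)e^(5x) + (16/9)e^(-4x)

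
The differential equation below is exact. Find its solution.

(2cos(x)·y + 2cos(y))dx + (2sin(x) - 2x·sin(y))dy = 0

Verify exactness: ∂M/∂y = ∂N/∂x ✓
Find F(x,y) such that ∂F/∂x = M, ∂F/∂y = N
Solution: 2sin(x)·y + 2x·cos(y) = C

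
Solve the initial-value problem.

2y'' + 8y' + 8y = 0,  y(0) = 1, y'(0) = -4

General solution: y = (C₁ + C₂x)e^(-2x)
Repeated root r = -2
Applying ICs: C₁ = 1, C₂ = -2
Particular solution: y = (1 - 2x)e^(-2x)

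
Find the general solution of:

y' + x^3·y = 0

Using integrating factor method:

General solution: y = Ce^(-x^4/4)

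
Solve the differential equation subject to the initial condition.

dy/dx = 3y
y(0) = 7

General solution: y = Ce^(3x)
Applying IC y(0) = 7:
Particular solution: y = 7e^(3x)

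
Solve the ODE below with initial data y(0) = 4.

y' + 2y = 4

General solution: y = 2 + Ce^(-2x)
Applying y(0) = 4: C = 4 - 2 = 2
Particular solution: y = 2 + 2e^(-2x)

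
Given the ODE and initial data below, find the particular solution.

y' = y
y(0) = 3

General solution: y = Ce^x
Applying IC y(0) = 3:
Particular solution: y = 3e^x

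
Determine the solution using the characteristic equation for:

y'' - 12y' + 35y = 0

Characteristic equation: r² - 12r + 35 = 0
Roots: r = 5, 7 (distinct real)
General solution: y = C₁e^(5x) + C₂e^(7x)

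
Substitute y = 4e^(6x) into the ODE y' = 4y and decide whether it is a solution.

Verification:
y = 4e^(6x)
y' = 24e^(6x)
But 4y = 16e^(6x)
y' ≠ 4y — the derivative does not match

No, it is not a solution.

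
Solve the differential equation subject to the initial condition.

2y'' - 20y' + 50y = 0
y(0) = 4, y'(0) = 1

General solution: y = (C₁ + C₂x)e^(5x)
Repeated root r = 5
Applying ICs: C₁ = 4, C₂ = -19
Particular solution: y = (4 - 19x)e^(5x)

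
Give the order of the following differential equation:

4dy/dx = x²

The order is 1 (highest derivative is of order 1).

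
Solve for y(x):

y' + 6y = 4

Using integrating factor method:

General solution: y = 2/3 + Ce^(-6x)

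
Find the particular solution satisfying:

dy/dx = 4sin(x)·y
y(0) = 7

General solution: y = Ce^(-4cos(x))
Applying IC y(0) = 7:
Particular solution: y = 7e^(4(1-cos(x)))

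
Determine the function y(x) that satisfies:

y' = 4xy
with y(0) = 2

General solution: y = Ce^(2x²)
Applying IC y(0) = 2:
Particular solution: y = 2e^(2x²)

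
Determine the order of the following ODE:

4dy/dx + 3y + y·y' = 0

The order is 1 (highest derivative is of order 1).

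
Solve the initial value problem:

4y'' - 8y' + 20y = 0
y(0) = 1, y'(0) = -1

General solution: y = e^x(C₁cos(2x) + C₂sin(2x))
Complex roots r = 1 ± 2i
Applying ICs: C₁ = 1, C₂ = -1
Particular solution: y = e^x(cos(2x) - sin(2x))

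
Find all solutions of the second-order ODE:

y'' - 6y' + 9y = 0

Characteristic equation: r² - 6r + 9 = 0
Factored: (r - 3)² = 0
Repeated root: r = 3
General solution: y = (C₁ + C₂x)e^(3x)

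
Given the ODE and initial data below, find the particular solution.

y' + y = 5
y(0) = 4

General solution: y = 5 + Ce^(-x)
Applying y(0) = 4: C = 4 - 5 = -1
Particular solution: y = 5 - e^(-x)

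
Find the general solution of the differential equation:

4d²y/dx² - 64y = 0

Characteristic equation: 4r² - 64 = 0
Divide by 4: r² - 16 = 0
Roots: r = 4, -4 (distinct real)
General solution: y = C₁e^(4x) + C₂e^(-4x)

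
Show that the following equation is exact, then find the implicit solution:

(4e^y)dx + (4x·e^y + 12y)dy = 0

Verify exactness: ∂M/∂y = ∂N/∂x ✓
Find F(x,y) such that ∂F/∂x = M, ∂F/∂y = N
Solution: 4x·e^y + 6y² = C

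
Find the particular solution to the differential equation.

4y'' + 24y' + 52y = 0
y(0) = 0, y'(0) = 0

General solution: y = e^(-3x)(C₁cos(2x) + C₂sin(2x))
Complex roots r = -3 ± 2i
Applying ICs: C₁ = 0, C₂ = 0
Particular solution: y = 0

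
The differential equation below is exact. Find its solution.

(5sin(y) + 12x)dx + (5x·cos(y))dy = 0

Verify exactness: ∂M/∂y = ∂N/∂x ✓
Find F(x,y) such that ∂F/∂x = M, ∂F/∂y = N
Solution: 5x·sin(y) + 6x² = C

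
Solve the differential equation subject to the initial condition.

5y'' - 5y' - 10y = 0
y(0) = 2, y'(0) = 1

General solution: y = C₁e^(2x) + C₂e^(-x)
Applying ICs: C₁ = 1, C₂ = 1
Particular solution: y = e^(2x) + e^(-x)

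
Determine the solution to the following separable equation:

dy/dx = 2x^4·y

Separating variables and integrating:
ln|y| = 2x^5/5 + C

General solution: y = Ce^(2x^5/5)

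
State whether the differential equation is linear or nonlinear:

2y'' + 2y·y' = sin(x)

Nonlinear (product y·y')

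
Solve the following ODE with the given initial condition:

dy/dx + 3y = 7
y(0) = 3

General solution: y = 7/3 + Ce^(-3x)
Applying y(0) = 3: C = 3 - 7/3 = 2/3
Particular solution: y = 7/3 + (2/3)e^(-3x)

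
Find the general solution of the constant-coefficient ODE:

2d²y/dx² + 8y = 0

Characteristic equation: 2r² + 8 = 0
Divide by 2: r² + 4 = 0
Roots: r = ±2i (complex conjugates)
General solution: y = C₁cos(2x) + C₂sin(2x)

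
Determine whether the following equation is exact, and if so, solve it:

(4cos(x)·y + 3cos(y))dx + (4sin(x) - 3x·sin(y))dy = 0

Verify exactness: ∂M/∂y = ∂N/∂x ✓
Find F(x,y) such that ∂F/∂x = M, ∂F/∂y = N
Solution: 4sin(x)·y + 3x·cos(y) = C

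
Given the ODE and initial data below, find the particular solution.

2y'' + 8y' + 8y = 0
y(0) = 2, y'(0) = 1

General solution: y = (C₁ + C₂x)e^(-2x)
Repeated root r = -2
Applying ICs: C₁ = 2, C₂ = 5
Particular solution: y = (2 + 5x)e^(-2x)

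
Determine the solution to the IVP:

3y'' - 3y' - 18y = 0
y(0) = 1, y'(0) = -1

General solution: y = C₁e^(3x) + C₂e^(-2x)
Applying ICs: C₁ = 1/5, C₂ = 4/5
Particular solution: y = (1/5)e^(3x) + (4/5)e^(-2x)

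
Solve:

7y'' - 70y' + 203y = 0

Characteristic equation: 7r² - 70r + 203 = 0
Divide by 7: r² - 10r + 29 = 0
Roots: r = 5 ± 2i (complex conjugates)
General solution: y = e^(5x)(C₁cos(2x) + C₂sin(2x))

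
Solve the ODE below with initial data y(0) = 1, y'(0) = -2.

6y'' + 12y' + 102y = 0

General solution: y = e^(-x)(C₁cos(4x) + C₂sin(4x))
Complex roots r = -1 ± 4i
Applying ICs: C₁ = 1, C₂ = -1/4
Particular solution: y = e^(-x)(cos(4x) - (1/4)sin(4x))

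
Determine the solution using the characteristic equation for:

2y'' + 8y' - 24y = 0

Characteristic equation: 2r² + 8r - 24 = 0
Divide by 2: r² + 4r - 12 = 0
Roots: r = 2, -6 (distinct real)
General solution: y = C₁e^(2x) + C₂e^(-6x)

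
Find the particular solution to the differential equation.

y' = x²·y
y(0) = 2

General solution: y = Ce^(x³/3)
Applying IC y(0) = 2:
Particular solution: y = 2e^(x³/3)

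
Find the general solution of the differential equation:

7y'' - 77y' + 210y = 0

Characteristic equation: 7r² - 77r + 210 = 0
Divide by 7: r² - 11r + 30 = 0
Roots: r = 6, 5 (distinct real)
General solution: y = C₁e^(6x) + C₂e^(5x)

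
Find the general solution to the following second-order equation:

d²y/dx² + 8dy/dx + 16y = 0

Characteristic equation: r² + 8r + 16 = 0
Factored: (r + 4)² = 0
Repeated root: r = -4
General solution: y = (C₁ + C₂x)e^(-4x)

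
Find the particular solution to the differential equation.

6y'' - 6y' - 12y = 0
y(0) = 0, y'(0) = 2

General solution: y = C₁e^(2x) + C₂e^(-x)
Applying ICs: C₁ = 2/3, C₂ = -2/3
Particular solution: y = (2/3)e^(2x) - (2/3)e^(-x)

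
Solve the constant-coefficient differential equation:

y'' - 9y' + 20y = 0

Characteristic equation: r² - 9r + 20 = 0
Roots: r = 5, 4 (distinct real)
General solution: y = C₁e^(5x) + C₂e^(4x)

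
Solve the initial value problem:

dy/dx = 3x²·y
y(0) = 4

General solution: y = Ce^(x³)
Applying IC y(0) = 4:
Particular solution: y = 4e^(x³)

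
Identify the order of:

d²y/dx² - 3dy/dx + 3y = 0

The order is 2 (highest derivative is of order 2).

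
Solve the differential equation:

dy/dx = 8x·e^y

Separating variables and integrating:
-e^(-y) = 4x² + C

General solution: y = -ln(C - 4x²)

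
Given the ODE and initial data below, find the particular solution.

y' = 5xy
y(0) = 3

General solution: y = Ce^(5x²/2)
Applying IC y(0) = 3:
Particular solution: y = 3e^(5x²/2)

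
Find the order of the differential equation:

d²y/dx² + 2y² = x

The order is 2 (highest derivative is of order 2).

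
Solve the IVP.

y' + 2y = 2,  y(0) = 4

General solution: y = 1 + Ce^(-2x)
Applying y(0) = 4: C = 4 - 1 = 3
Particular solution: y = 1 + 3e^(-2x)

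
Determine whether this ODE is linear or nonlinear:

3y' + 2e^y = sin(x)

Nonlinear (e^y is nonlinear in y)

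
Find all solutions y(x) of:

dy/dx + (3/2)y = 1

Using integrating factor method:

General solution: y = 2/3 + Ce^(-3x/2)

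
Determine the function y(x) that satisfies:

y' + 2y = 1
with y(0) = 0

General solution: y = 1/2 + Ce^(-2x)
Applying y(0) = 0: C = 0 - 1/2 = -1/2
Particular solution: y = 1/2 - (1/2)e^(-2x)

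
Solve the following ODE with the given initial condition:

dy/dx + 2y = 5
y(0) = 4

General solution: y = 5/2 + Ce^(-2x)
Applying y(0) = 4: C = 4 - 5/2 = 3/2
Particular solution: y = 5/2 + (3/2)e^(-2x)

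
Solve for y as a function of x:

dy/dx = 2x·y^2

Separating variables and integrating:
-1/y = x^2 + C

General solution: y^-1 = -x^2 + C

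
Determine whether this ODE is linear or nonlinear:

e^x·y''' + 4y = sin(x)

Linear (y and its derivatives appear to the first power only, no products of y terms)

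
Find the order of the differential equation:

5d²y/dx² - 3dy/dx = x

The order is 2 (highest derivative is of order 2).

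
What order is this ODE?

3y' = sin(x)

The order is 1 (highest derivative is of order 1).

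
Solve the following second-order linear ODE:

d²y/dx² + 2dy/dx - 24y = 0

Characteristic equation: r² + 2r - 24 = 0
Roots: r = 4, -6 (distinct real)
General solution: y = C₁e^(4x) + C₂e^(-6x)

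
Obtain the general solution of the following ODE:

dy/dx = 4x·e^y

Separating variables and integrating:
-e^(-y) = 2x² + C

General solution: y = -ln(C - 2x²)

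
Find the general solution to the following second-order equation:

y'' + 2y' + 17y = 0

Characteristic equation: r² + 2r + 17 = 0
Roots: r = -1 ± 4i (complex conjugates)
General solution: y = e^(-x)(C₁cos(4x) + C₂sin(4x))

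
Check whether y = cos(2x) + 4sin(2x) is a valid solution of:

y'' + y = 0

Verification:
y'' = -4cos(2x) - 16sin(2x)
y'' + y ≠ 0 (frequency mismatch: got 4 instead of 1)

No, it is not a solution.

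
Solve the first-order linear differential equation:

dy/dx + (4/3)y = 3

Using integrating factor method:

General solution: y = 9/4 + Ce^(-4x/3)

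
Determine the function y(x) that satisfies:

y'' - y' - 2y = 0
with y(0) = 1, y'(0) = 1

General solution: y = C₁e^(2x) + C₂e^(-x)
Applying ICs: C₁ = 2/3, C₂ = 1/3
Particular solution: y = (2/3)e^(2x) + (1/3)e^(-x)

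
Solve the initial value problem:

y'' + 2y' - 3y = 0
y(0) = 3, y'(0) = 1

General solution: y = C₁e^x + C₂e^(-3x)
Applying ICs: C₁ = 5/2, C₂ = 1/2
Particular solution: y = (5/2)e^x + (1/2)e^(-3x)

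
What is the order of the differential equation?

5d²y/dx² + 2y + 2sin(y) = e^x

The order is 2 (highest derivative is of order 2).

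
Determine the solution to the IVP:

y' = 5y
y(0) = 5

General solution: y = Ce^(5x)
Applying IC y(0) = 5:
Particular solution: y = 5e^(5x)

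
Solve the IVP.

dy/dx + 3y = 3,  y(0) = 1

General solution: y = 1 + Ce^(-3x)
Applying y(0) = 1: C = 1 - 1 = 0
Particular solution: y = 1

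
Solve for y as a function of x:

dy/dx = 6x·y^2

Separating variables and integrating:
-1/y = 3x^2 + C

General solution: y^-1 = -3x^2 + C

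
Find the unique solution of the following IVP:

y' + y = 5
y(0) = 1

General solution: y = 5 + Ce^(-x)
Applying y(0) = 1: C = 1 - 5 = -4
Particular solution: y = 5 - 4e^(-x)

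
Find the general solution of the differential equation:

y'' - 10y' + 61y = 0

Characteristic equation: r² - 10r + 61 = 0
Roots: r = 5 ± 6i (complex conjugates)
General solution: y = e^(5x)(C₁cos(6x) + C₂sin(6x))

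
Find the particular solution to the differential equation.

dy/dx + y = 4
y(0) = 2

General solution: y = 4 + Ce^(-x)
Applying y(0) = 2: C = 2 - 4 = -2
Particular solution: y = 4 - 2e^(-x)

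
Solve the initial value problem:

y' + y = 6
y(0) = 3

General solution: y = 6 + Ce^(-x)
Applying y(0) = 3: C = 3 - 6 = -3
Particular solution: y = 6 - 3e^(-x)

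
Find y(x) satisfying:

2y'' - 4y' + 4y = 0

Characteristic equation: 2r² - 4r + 4 = 0
Divide by 2: r² - 2r + 2 = 0
Roots: r = 1 ± i (complex conjugates)
General solution: y = e^x(C₁cos(x) + C₂sin(x))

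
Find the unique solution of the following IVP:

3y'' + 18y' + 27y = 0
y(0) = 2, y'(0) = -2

General solution: y = (C₁ + C₂x)e^(-3x)
Repeated root r = -3
Applying ICs: C₁ = 2, C₂ = 4
Particular solution: y = (2 + 4x)e^(-3x)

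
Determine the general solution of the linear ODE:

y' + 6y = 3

Using integrating factor method:

General solution: y = 1/2 + Ce^(-6x)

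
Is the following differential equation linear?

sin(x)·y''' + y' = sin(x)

Yes. Linear (y and its derivatives appear to the first power only, no products of y terms)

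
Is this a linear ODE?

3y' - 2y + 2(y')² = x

No. Nonlinear ((y')² term)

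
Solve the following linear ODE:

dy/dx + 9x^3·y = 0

Using integrating factor method:

General solution: y = Ce^(-9x^4/4)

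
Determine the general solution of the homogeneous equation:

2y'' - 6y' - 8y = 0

Characteristic equation: 2r² - 6r - 8 = 0
Divide by 2: r² - 3r - 4 = 0
Roots: r = 4, -1 (distinct real)
General solution: y = C₁e^(4x) + C₂e^(-x)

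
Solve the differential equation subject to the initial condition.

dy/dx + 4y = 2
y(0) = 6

General solution: y = 1/2 + Ce^(-4x)
Applying y(0) = 6: C = 6 - 1/2 = 11/2
Particular solution: y = 1/2 + (11/2)e^(-4x)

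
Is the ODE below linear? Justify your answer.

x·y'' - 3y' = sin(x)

Yes. Linear (y and its derivatives appear to the first power only, no products of y terms)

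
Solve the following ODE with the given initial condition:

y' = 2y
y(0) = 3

General solution: y = Ce^(2x)
Applying IC y(0) = 3:
Particular solution: y = 3e^(2x)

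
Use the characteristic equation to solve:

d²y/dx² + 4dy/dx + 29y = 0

Characteristic equation: r² + 4r + 29 = 0
Roots: r = -2 ± 5i (complex conjugates)
General solution: y = e^(-2x)(C₁cos(5x) + C₂sin(5x))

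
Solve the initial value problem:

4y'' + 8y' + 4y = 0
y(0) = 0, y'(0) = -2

General solution: y = (C₁ + C₂x)e^(-x)
Repeated root r = -1
Applying ICs: C₁ = 0, C₂ = -2
Particular solution: y = -2xe^(-x)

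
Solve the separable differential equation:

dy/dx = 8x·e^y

Separating variables and integrating:
-e^(-y) = 4x² + C

General solution: y = -ln(C - 4x²)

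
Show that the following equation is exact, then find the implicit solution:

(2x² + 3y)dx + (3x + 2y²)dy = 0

Verify exactness: ∂M/∂y = ∂N/∂x ✓
Find F(x,y) such that ∂F/∂x = M, ∂F/∂y = N
Solution: 2x³/3 + 3xy + 2y³/3 = C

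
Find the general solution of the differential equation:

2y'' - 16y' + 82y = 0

Characteristic equation: 2r² - 16r + 82 = 0
Divide by 2: r² - 8r + 41 = 0
Roots: r = 4 ± 5i (complex conjugates)
General solution: y = e^(4x)(C₁cos(5x) + C₂sin(5x))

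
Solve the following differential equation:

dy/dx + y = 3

Using integrating factor method:

General solution: y = 3 + Ce^(-x)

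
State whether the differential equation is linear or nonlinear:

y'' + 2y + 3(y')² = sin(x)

Nonlinear ((y')² term)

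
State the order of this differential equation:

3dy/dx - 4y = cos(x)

The order is 1 (highest derivative is of order 1).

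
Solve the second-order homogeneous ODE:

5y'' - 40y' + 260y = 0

Characteristic equation: 5r² - 40r + 260 = 0
Divide by 5: r² - 8r + 52 = 0
Roots: r = 4 ± 6i (complex conjugates)
General solution: y = e^(4x)(C₁cos(6x) + C₂sin(6x))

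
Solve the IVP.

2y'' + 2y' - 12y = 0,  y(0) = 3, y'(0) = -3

General solution: y = C₁e^(2x) + C₂e^(-3x)
Applying ICs: C₁ = 6/5, C₂ = 9/5
Particular solution: y = (6/5)e^(2x) + (9/5)e^(-3x)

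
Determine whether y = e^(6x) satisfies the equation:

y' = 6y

Verification:
y = e^(6x)
y' = 6e^(6x)
6y = 6e^(6x)
y' = 6y ✓

Yes, it is a solution.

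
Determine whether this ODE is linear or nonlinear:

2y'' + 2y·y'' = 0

Nonlinear (y·y'' term)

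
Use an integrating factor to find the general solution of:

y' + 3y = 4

Using integrating factor method:

General solution: y = 4/3 + Ce^(-3x)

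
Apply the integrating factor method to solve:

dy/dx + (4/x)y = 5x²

Using integrating factor method:

General solution: y = (5/7)x^3 + Cx^(-4)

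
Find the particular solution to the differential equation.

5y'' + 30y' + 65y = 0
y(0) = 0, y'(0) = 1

General solution: y = e^(-3x)(C₁cos(2x) + C₂sin(2x))
Complex roots r = -3 ± 2i
Applying ICs: C₁ = 0, C₂ = 1/2
Particular solution: y = e^(-3x)((1/2)sin(2x))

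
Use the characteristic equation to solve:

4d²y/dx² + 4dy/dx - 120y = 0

Characteristic equation: 4r² + 4r - 120 = 0
Divide by 4: r² + r - 30 = 0
Roots: r = 5, -6 (distinct real)
General solution: y = C₁e^(5x) + C₂e^(-6x)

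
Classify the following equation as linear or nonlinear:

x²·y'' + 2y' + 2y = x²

Linear (y and its derivatives appear to the first power only, no products of y terms)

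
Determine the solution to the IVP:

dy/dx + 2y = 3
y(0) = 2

General solution: y = 3/2 + Ce^(-2x)
Applying y(0) = 2: C = 2 - 3/2 = 1/2
Particular solution: y = 3/2 + (1/2)e^(-2x)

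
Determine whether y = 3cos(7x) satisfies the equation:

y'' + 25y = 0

Verification:
y'' = -147cos(7x)
y'' + 25y ≠ 0 (frequency mismatch: got 49 instead of 25)

No, it is not a solution.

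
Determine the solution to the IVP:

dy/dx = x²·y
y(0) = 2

General solution: y = Ce^(x³/3)
Applying IC y(0) = 2:
Particular solution: y = 2e^(x³/3)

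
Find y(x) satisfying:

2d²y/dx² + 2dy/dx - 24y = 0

Characteristic equation: 2r² + 2r - 24 = 0
Divide by 2: r² + r - 12 = 0
Roots: r = 3, -4 (distinct real)
General solution: y = C₁e^(3x) + C₂e^(-4x)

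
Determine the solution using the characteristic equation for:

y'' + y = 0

Characteristic equation: r² + 1 = 0
Roots: r = ±i (complex conjugates)
General solution: y = C₁cos(x) + C₂sin(x)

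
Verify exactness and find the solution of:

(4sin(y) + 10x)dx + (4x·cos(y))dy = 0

Verify exactness: ∂M/∂y = ∂N/∂x ✓
Find F(x,y) such that ∂F/∂x = M, ∂F/∂y = N
Solution: 4x·sin(y) + 5x² = C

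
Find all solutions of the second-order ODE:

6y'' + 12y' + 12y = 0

Characteristic equation: 6r² + 12r + 12 = 0
Divide by 6: r² + 2r + 2 = 0
Roots: r = -1 ± i (complex conjugates)
General solution: y = e^(-x)(C₁cos(x) + C₂sin(x))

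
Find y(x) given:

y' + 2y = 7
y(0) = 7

General solution: y = 7/2 + Ce^(-2x)
Applying y(0) = 7: C = 7 - 7/2 = 7/2
Particular solution: y = 7/2 + (7/2)e^(-2x)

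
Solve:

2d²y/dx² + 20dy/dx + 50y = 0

Characteristic equation: 2r² + 20r + 50 = 0
Divide by 2: r² + 10r + 25 = 0
Factored: (r + 5)² = 0
Repeated root: r = -5
General solution: y = (C₁ + C₂x)e^(-5x)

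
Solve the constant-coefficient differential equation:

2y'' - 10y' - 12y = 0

Characteristic equation: 2r² - 10r - 12 = 0
Divide by 2: r² - 5r - 6 = 0
Roots: r = 6, -1 (distinct real)
General solution: y = C₁e^(6x) + C₂e^(-x)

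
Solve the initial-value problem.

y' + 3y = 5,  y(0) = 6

General solution: y = 5/3 + Ce^(-3x)
Applying y(0) = 6: C = 6 - 5/3 = 13/3
Particular solution: y = 5/3 + (13/3)e^(-3x)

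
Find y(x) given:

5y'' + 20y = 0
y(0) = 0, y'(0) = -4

General solution: y = C₁cos(2x) + C₂sin(2x)
Complex roots r = ±2i
Applying ICs: C₁ = 0, C₂ = -2
Particular solution: y = -2sin(2x)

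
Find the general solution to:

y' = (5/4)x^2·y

Separating variables and integrating:
ln|y| = 5x^3/12 + C

General solution: y = Ce^(5x^3/12)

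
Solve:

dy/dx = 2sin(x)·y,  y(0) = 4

General solution: y = Ce^(-2cos(x))
Applying IC y(0) = 4:
Particular solution: y = 4e^(2(1-cos(x)))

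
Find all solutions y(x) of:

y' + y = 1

Using integrating factor method:

General solution: y = 1 + Ce^(-x)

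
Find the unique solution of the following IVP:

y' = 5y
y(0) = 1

General solution: y = Ce^(5x)
Applying IC y(0) = 1:
Particular solution: y = e^(5x)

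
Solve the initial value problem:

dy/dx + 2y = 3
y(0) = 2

General solution: y = 3/2 + Ce^(-2x)
Applying y(0) = 2: C = 2 - 3/2 = 1/2
Particular solution: y = 3/2 + (1/2)e^(-2x)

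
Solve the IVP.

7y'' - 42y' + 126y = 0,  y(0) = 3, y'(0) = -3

General solution: y = e^(3x)(C₁cos(3x) + C₂sin(3x))
Complex roots r = 3 ± 3i
Applying ICs: C₁ = 3, C₂ = -4
Particular solution: y = e^(3x)(3cos(3x) - 4sin(3x))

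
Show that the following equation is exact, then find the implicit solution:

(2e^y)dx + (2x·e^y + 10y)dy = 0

Verify exactness: ∂M/∂y = ∂N/∂x ✓
Find F(x,y) such that ∂F/∂x = M, ∂F/∂y = N
Solution: 2x·e^y + 5y² = C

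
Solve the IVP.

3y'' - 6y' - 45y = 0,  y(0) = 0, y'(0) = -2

General solution: y = C₁e^(5x) + C₂e^(-3x)
Applying ICs: C₁ = -1/4, C₂ = 1/4
Particular solution: y = -(1/4)e^(5x) + (1/4)e^(-3x)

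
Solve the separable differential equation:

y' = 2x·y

Separating variables and integrating:
ln|y| = x^2 + C

General solution: y = Ce^(x^2)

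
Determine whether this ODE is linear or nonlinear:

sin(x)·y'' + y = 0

Linear (y and its derivatives appear to the first power only, no products of y terms)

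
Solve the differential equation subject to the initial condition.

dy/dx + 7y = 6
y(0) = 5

General solution: y = 6/7 + Ce^(-7x)
Applying y(0) = 5: C = 5 - 6/7 = 29/7
Particular solution: y = 6/7 + (29/7)e^(-7x)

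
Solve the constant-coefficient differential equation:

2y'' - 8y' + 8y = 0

Characteristic equation: 2r² - 8r + 8 = 0
Divide by 2: r² - 4r + 4 = 0
Factored: (r - 2)² = 0
Repeated root: r = 2
General solution: y = (C₁ + C₂x)e^(2x)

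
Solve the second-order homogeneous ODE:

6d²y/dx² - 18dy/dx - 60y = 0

Characteristic equation: 6r² - 18r - 60 = 0
Divide by 6: r² - 3r - 10 = 0
Roots: r = 5, -2 (distinct real)
General solution: y = C₁e^(5x) + C₂e^(-2x)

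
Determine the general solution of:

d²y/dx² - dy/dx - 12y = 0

Characteristic equation: r² - r - 12 = 0
Roots: r = 4, -3 (distinct real)
General solution: y = C₁e^(4x) + C₂e^(-3x)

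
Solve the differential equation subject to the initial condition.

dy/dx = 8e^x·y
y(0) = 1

General solution: y = Ce^(8e^x)
Applying IC y(0) = 1:
Particular solution: y = e^(8(e^x - 1))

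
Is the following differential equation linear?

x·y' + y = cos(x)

Yes. Linear (y and its derivatives appear to the first power only, no products of y terms)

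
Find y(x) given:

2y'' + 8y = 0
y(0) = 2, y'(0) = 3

General solution: y = C₁cos(2x) + C₂sin(2x)
Complex roots r = ±2i
Applying ICs: C₁ = 2, C₂ = 3/2
Particular solution: y = 2cos(2x) + (3/2)sin(2x)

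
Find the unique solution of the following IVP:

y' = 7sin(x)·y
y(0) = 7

General solution: y = Ce^(-7cos(x))
Applying IC y(0) = 7:
Particular solution: y = 7e^(7(1-cos(x)))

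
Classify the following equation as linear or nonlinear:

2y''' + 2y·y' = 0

Nonlinear (product y·y')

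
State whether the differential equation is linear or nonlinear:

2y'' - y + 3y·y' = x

Nonlinear (product y·y')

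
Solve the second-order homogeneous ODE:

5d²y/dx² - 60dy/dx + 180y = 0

Characteristic equation: 5r² - 60r + 180 = 0
Divide by 5: r² - 12r + 36 = 0
Factored: (r - 6)² = 0
Repeated root: r = 6
General solution: y = (C₁ + C₂x)e^(6x)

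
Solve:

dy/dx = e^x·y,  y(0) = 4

General solution: y = Ce^(e^x)
Applying IC y(0) = 4:
Particular solution: y = 4e^(e^x - 1)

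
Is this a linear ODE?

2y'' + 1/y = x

No. Nonlinear (1/y term)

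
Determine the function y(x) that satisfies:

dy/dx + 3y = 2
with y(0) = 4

General solution: y = 2/3 + Ce^(-3x)
Applying y(0) = 4: C = 4 - 2/3 = 10/3
Particular solution: y = 2/3 + (10/3)e^(-3x)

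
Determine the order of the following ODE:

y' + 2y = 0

The order is 1 (highest derivative is of order 1).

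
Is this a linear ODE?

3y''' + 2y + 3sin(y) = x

No. Nonlinear (sin(y) is nonlinear in y)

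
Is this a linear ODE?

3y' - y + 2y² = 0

No. Nonlinear (y² term)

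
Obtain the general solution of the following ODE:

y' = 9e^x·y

Separating variables and integrating:
ln|y| = 9e^x + C

General solution: y = Ce^(9e^x)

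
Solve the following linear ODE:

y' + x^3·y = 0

Using integrating factor method:

General solution: y = Ce^(-x^4/4)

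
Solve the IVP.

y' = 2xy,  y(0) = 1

General solution: y = Ce^(x²)
Applying IC y(0) = 1:
Particular solution: y = e^(x²)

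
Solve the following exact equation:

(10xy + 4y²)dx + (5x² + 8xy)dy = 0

Verify exactness: ∂M/∂y = ∂N/∂x ✓
Find F(x,y) such that ∂F/∂x = M, ∂F/∂y = N
Solution: 5x²y + 4xy² = C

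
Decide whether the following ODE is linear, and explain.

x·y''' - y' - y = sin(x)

Linear (y and its derivatives appear to the first power only, no products of y terms)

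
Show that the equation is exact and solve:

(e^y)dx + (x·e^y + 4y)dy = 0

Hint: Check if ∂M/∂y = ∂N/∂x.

Verify exactness: ∂M/∂y = ∂N/∂x ✓
Find F(x,y) such that ∂F/∂x = M, ∂F/∂y = N
Solution: x·e^y + 2y² = C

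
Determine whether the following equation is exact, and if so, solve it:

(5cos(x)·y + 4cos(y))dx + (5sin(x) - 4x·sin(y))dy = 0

Verify exactness: ∂M/∂y = ∂N/∂x ✓
Find F(x,y) such that ∂F/∂x = M, ∂F/∂y = N
Solution: 5sin(x)·y + 4x·cos(y) = C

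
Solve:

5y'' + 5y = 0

Characteristic equation: 5r² + 5 = 0
Divide by 5: r² + 1 = 0
Roots: r = ±i (complex conjugates)
General solution: y = C₁cos(x) + C₂sin(x)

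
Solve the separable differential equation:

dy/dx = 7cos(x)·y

Separating variables and integrating:
ln|y| = 7sin(x) + C

General solution: y = Ce^(7sin(x))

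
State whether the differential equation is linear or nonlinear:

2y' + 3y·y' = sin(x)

Nonlinear (product y·y')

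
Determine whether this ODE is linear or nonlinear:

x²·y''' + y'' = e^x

Linear (y and its derivatives appear to the first power only, no products of y terms)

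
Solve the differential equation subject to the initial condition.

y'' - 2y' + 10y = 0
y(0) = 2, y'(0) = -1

General solution: y = e^x(C₁cos(3x) + C₂sin(3x))
Complex roots r = 1 ± 3i
Applying ICs: C₁ = 2, C₂ = -1
Particular solution: y = e^x(2cos(3x) - sin(3x))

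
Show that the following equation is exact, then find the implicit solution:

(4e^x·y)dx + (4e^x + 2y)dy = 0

Verify exactness: ∂M/∂y = ∂N/∂x ✓
Find F(x,y) such that ∂F/∂x = M, ∂F/∂y = N
Solution: 4e^x·y + y² = C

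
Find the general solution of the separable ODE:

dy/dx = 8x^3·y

Separating variables and integrating:
ln|y| = 2x^4 + C

General solution: y = Ce^(2x^4)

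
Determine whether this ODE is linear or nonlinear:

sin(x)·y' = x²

Linear (y and its derivatives appear to the first power only, no products of y terms)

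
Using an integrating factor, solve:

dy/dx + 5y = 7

Using integrating factor method:

General solution: y = 7/5 + Ce^(-5x)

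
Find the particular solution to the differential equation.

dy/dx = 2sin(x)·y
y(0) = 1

General solution: y = Ce^(-2cos(x))
Applying IC y(0) = 1:
Particular solution: y = e^(2(1-cos(x)))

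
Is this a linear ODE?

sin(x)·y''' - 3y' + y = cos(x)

Yes. Linear (y and its derivatives appear to the first power only, no products of y terms)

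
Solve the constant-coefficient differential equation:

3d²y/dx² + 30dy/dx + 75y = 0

Characteristic equation: 3r² + 30r + 75 = 0
Divide by 3: r² + 10r + 25 = 0
Factored: (r + 5)² = 0
Repeated root: r = -5
General solution: y = (C₁ + C₂x)e^(-5x)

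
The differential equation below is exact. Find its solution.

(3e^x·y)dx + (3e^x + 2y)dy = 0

Verify exactness: ∂M/∂y = ∂N/∂x ✓
Find F(x,y) such that ∂F/∂x = M, ∂F/∂y = N
Solution: 3e^x·y + y² = C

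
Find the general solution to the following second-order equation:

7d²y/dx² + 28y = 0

Characteristic equation: 7r² + 28 = 0
Divide by 7: r² + 4 = 0
Roots: r = ±2i (complex conjugates)
General solution: y = C₁cos(2x) + C₂sin(2x)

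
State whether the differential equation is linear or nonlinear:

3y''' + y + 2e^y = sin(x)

Nonlinear (e^y is nonlinear in y)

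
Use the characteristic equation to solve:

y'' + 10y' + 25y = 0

Characteristic equation: r² + 10r + 25 = 0
Factored: (r + 5)² = 0
Repeated root: r = -5
General solution: y = (C₁ + C₂x)e^(-5x)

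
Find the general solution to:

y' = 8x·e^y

Separating variables and integrating:
-e^(-y) = 4x² + C

General solution: y = -ln(C - 4x²)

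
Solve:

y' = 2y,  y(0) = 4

General solution: y = Ce^(2x)
Applying IC y(0) = 4:
Particular solution: y = 4e^(2x)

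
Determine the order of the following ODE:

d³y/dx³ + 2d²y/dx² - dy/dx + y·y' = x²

The order is 3 (highest derivative is of order 3).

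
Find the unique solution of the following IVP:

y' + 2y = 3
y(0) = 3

General solution: y = 3/2 + Ce^(-2x)
Applying y(0) = 3: C = 3 - 3/2 = 3/2
Particular solution: y = 3/2 + (3/2)e^(-2x)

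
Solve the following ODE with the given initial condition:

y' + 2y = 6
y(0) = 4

General solution: y = 3 + Ce^(-2x)
Applying y(0) = 4: C = 4 - 3 = 1
Particular solution: y = 3 + e^(-2x)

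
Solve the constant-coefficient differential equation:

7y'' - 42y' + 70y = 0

Characteristic equation: 7r² - 42r + 70 = 0
Divide by 7: r² - 6r + 10 = 0
Roots: r = 3 ± i (complex conjugates)
General solution: y = e^(3x)(C₁cos(x) + C₂sin(x))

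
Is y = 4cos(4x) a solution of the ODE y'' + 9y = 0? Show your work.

Verification:
y'' = -64cos(4x)
y'' + 9y ≠ 0 (frequency mismatch: got 16 instead of 9)

No, it is not a solution.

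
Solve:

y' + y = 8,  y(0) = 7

General solution: y = 8 + Ce^(-x)
Applying y(0) = 7: C = 7 - 8 = -1
Particular solution: y = 8 - e^(-x)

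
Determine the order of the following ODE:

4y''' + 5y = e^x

The order is 3 (highest derivative is of order 3).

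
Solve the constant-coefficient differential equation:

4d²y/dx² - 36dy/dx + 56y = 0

Characteristic equation: 4r² - 36r + 56 = 0
Divide by 4: r² - 9r + 14 = 0
Roots: r = 7, 2 (distinct real)
General solution: y = C₁e^(7x) + C₂e^(2x)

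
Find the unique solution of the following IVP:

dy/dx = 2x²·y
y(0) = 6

General solution: y = Ce^(2x³/3)
Applying IC y(0) = 6:
Particular solution: y = 6e^(2x³/3)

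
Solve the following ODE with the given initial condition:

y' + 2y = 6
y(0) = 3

General solution: y = 3 + Ce^(-2x)
Applying y(0) = 3: C = 3 - 3 = 0
Particular solution: y = 3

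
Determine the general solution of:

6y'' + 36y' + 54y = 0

Characteristic equation: 6r² + 36r + 54 = 0
Divide by 6: r² + 6r + 9 = 0
Factored: (r + 3)² = 0
Repeated root: r = -3
General solution: y = (C₁ + C₂x)e^(-3x)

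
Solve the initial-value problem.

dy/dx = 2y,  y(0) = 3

General solution: y = Ce^(2x)
Applying IC y(0) = 3:
Particular solution: y = 3e^(2x)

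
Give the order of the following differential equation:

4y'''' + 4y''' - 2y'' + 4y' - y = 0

The order is 4 (highest derivative is of order 4).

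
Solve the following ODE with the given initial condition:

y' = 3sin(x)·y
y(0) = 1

General solution: y = Ce^(-3cos(x))
Applying IC y(0) = 1:
Particular solution: y = e^(3(1-cos(x)))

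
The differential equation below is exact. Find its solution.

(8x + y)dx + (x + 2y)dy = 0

Verify exactness: ∂M/∂y = ∂N/∂x ✓
Find F(x,y) such that ∂F/∂x = M, ∂F/∂y = N
Solution: 4x² + xy + y² = C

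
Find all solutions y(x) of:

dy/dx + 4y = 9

Using integrating factor method:

General solution: y = 9/4 + Ce^(-4x)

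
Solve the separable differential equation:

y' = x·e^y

Separating variables and integrating:
-e^(-y) = x²/2 + C

General solution: y = -ln(C - x²/2)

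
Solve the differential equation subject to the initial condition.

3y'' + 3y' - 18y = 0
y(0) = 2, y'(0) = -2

General solution: y = C₁e^(2x) + C₂e^(-3x)
Applying ICs: C₁ = 4/5, C₂ = 6/5
Particular solution: y = (4/5)e^(2x) + (6/5)e^(-3x)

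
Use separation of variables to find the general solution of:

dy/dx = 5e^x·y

Separating variables and integrating:
ln|y| = 5e^x + C

General solution: y = Ce^(5e^x)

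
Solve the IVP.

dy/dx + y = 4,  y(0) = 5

General solution: y = 4 + Ce^(-x)
Applying y(0) = 5: C = 5 - 4 = 1
Particular solution: y = 4 + e^(-x)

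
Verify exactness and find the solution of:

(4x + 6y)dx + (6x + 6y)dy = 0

Verify exactness: ∂M/∂y = ∂N/∂x ✓
Find F(x,y) such that ∂F/∂x = M, ∂F/∂y = N
Solution: 2x² + 6xy + 3y² = C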